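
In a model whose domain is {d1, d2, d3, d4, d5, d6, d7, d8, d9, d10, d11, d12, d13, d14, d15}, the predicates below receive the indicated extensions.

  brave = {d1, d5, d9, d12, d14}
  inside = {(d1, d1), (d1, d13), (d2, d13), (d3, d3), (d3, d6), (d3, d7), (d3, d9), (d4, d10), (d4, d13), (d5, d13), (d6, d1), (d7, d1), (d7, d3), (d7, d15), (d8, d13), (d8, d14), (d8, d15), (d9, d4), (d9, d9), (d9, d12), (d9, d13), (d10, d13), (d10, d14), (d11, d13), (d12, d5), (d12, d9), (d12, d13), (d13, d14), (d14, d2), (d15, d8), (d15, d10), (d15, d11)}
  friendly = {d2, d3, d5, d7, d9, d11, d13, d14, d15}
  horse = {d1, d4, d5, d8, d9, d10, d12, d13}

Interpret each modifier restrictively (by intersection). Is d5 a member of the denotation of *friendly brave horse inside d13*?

⟦inside d13⟧ = {x : ⟨x, d13⟩ ∈ ⟦inside⟧} = {d1, d2, d4, d5, d8, d9, d10, d11, d12}
⟦horse⟧ = {d1, d4, d5, d8, d9, d10, d12, d13}
… ∩ ⟦inside d13⟧ = {d1, d4, d5, d8, d9, d10, d12, d13} ∩ {d1, d2, d4, d5, d8, d9, d10, d11, d12} = {d1, d4, d5, d8, d9, d10, d12}
… ∩ ⟦friendly⟧ = {d1, d4, d5, d8, d9, d10, d12} ∩ {d2, d3, d5, d7, d9, d11, d13, d14, d15} = {d5, d9}
… ∩ ⟦brave⟧ = {d5, d9} ∩ {d1, d5, d9, d12, d14} = {d5, d9}
⟦friendly brave horse inside d13⟧ = {d5, d9}; d5 ∈ this set.

yes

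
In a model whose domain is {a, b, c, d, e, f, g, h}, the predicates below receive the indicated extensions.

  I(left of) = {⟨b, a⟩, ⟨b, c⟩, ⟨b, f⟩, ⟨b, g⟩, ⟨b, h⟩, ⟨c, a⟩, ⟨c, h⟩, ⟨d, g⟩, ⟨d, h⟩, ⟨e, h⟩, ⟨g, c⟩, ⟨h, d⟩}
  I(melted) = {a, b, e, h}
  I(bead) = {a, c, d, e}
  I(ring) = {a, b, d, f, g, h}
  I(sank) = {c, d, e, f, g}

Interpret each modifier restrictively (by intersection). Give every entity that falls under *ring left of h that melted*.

⟦left of h⟧ = {x : ⟨x, h⟩ ∈ ⟦left of⟧} = {b, c, d, e}
⟦that melted⟧ = ⟦melted⟧ = {a, b, e, h}
⟦ring⟧ = {a, b, d, f, g, h}
… ∩ ⟦left of h⟧ = {a, b, d, f, g, h} ∩ {b, c, d, e} = {b, d}
… ∩ ⟦that melted⟧ = {b, d} ∩ {a, b, e, h} = {b}
So ⟦ring left of h that melted⟧ = {b}.

{b}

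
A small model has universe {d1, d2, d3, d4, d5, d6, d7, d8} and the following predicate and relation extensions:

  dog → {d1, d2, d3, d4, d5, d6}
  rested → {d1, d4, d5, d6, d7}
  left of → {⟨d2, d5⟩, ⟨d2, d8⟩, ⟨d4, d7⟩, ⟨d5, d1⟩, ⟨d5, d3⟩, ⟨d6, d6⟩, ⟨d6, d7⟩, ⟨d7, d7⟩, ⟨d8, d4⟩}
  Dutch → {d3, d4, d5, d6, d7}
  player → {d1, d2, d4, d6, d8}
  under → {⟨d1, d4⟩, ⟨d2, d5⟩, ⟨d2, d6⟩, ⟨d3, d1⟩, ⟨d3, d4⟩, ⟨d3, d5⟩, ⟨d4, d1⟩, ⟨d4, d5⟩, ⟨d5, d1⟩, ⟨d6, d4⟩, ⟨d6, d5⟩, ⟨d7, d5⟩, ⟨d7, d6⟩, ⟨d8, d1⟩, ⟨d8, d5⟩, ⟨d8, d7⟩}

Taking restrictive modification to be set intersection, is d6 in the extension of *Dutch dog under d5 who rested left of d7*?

⟦under d5⟧ = {x : ⟨x, d5⟩ ∈ ⟦under⟧} = {d2, d3, d4, d6, d7, d8}
⟦who rested⟧ = ⟦rested⟧ = {d1, d4, d5, d6, d7}
⟦left of d7⟧ = {x : ⟨x, d7⟩ ∈ ⟦left of⟧} = {d4, d6, d7}
⟦dog⟧ = {d1, d2, d3, d4, d5, d6}
… ∩ ⟦under d5⟧ = {d1, d2, d3, d4, d5, d6} ∩ {d2, d3, d4, d6, d7, d8} = {d2, d3, d4, d6}
… ∩ ⟦who rested⟧ = {d2, d3, d4, d6} ∩ {d1, d4, d5, d6, d7} = {d4, d6}
… ∩ ⟦left of d7⟧ = {d4, d6} ∩ {d4, d6, d7} = {d4, d6}
… ∩ ⟦Dutch⟧ = {d4, d6} ∩ {d3, d4, d5, d6, d7} = {d4, d6}
⟦Dutch dog under d5 who rested left of d7⟧ = {d4, d6}; d6 ∈ this set.

yes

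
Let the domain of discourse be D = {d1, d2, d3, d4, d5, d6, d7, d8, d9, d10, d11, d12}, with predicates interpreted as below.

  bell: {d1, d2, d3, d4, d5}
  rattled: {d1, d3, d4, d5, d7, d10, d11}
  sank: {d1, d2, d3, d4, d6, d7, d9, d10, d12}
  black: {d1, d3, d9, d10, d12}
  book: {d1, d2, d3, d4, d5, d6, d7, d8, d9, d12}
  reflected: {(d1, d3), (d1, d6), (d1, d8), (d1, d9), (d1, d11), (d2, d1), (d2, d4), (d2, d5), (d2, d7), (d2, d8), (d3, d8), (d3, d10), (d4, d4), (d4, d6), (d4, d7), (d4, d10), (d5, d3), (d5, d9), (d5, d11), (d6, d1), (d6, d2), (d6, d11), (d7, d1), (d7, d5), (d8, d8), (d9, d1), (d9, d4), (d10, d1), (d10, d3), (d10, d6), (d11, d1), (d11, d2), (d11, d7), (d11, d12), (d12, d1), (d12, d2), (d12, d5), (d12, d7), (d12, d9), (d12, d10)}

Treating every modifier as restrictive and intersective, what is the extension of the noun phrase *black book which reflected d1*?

{d9, d12}

⟦which reflected d1⟧ = {x : ⟨x, d1⟩ ∈ ⟦reflected⟧} = {d2, d6, d7, d9, d10, d11, d12}
⟦book⟧ = {d1, d2, d3, d4, d5, d6, d7, d8, d9, d12}
… ∩ ⟦which reflected d1⟧ = {d1, d2, d3, d4, d5, d6, d7, d8, d9, d12} ∩ {d2, d6, d7, d9, d10, d11, d12} = {d2, d6, d7, d9, d12}
… ∩ ⟦black⟧ = {d2, d6, d7, d9, d12} ∩ {d1, d3, d9, d10, d12} = {d9, d12}
So ⟦black book which reflected d1⟧ = {d9, d12}.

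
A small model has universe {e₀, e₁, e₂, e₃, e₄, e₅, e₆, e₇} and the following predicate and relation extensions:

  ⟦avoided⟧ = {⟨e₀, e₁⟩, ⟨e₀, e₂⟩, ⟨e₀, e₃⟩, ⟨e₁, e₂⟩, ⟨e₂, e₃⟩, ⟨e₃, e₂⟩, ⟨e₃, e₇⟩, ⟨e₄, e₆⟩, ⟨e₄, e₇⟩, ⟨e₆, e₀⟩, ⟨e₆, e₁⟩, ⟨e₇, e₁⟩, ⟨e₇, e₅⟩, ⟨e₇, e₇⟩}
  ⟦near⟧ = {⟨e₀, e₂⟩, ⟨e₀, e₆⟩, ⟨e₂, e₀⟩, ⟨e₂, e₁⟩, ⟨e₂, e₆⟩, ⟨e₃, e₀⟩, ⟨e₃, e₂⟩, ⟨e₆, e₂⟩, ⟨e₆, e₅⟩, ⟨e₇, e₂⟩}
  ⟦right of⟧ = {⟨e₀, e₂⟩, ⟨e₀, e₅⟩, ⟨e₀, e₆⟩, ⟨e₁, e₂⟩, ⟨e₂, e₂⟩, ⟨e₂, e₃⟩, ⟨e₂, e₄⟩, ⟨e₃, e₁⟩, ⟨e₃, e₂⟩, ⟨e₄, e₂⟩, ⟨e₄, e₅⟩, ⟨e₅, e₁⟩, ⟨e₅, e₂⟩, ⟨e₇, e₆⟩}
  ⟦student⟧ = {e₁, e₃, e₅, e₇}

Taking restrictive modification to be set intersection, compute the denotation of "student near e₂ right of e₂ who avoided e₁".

∅

⟦near e₂⟧ = {x : ⟨x, e₂⟩ ∈ ⟦near⟧} = {e₀, e₃, e₆, e₇}
⟦right of e₂⟧ = {x : ⟨x, e₂⟩ ∈ ⟦right of⟧} = {e₀, e₁, e₂, e₃, e₄, e₅}
⟦who avoided e₁⟧ = {x : ⟨x, e₁⟩ ∈ ⟦avoided⟧} = {e₀, e₆, e₇}
⟦student⟧ = {e₁, e₃, e₅, e₇}
… ∩ ⟦near e₂⟧ = {e₁, e₃, e₅, e₇} ∩ {e₀, e₃, e₆, e₇} = {e₃, e₇}
… ∩ ⟦right of e₂⟧ = {e₃, e₇} ∩ {e₀, e₁, e₂, e₃, e₄, e₅} = {e₃}
… ∩ ⟦who avoided e₁⟧ = {e₃} ∩ {e₀, e₆, e₇} = ∅
So ⟦student near e₂ right of e₂ who avoided e₁⟧ = ∅.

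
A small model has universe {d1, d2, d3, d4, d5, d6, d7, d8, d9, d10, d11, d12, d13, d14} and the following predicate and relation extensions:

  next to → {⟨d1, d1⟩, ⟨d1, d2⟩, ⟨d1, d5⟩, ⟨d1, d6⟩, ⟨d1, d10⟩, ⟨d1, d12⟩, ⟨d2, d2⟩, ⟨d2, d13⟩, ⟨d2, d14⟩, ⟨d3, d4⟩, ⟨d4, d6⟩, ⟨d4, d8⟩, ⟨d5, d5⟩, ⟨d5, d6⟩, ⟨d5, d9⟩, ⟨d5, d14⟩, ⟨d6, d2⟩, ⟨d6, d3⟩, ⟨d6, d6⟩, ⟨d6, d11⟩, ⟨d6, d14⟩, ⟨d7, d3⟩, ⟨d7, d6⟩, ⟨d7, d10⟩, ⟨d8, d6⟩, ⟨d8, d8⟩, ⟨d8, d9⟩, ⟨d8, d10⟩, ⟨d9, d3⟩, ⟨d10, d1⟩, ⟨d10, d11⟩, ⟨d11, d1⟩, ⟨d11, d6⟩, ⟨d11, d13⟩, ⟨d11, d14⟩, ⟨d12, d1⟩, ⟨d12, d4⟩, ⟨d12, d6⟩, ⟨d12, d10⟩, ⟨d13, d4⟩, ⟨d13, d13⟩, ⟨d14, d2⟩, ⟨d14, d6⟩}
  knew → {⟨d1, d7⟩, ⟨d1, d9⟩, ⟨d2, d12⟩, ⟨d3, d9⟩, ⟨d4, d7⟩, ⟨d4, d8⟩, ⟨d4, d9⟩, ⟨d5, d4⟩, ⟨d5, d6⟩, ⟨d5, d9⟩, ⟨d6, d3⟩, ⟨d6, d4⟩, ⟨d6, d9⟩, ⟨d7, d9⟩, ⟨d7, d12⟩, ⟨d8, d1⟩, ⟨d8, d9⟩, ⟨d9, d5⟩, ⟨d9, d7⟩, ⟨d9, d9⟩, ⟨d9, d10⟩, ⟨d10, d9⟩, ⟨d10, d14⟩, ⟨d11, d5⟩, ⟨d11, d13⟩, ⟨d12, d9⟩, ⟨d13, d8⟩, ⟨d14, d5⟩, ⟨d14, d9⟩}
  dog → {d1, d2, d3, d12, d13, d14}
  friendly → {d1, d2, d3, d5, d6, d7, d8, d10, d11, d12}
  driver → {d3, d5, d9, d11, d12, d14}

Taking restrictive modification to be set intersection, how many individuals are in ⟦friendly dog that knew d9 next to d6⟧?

2

⟦that knew d9⟧ = {x : ⟨x, d9⟩ ∈ ⟦knew⟧} = {d1, d3, d4, d5, d6, d7, d8, d9, d10, d12, d14}
⟦next to d6⟧ = {x : ⟨x, d6⟩ ∈ ⟦next to⟧} = {d1, d4, d5, d6, d7, d8, d11, d12, d14}
⟦dog⟧ = {d1, d2, d3, d12, d13, d14}
… ∩ ⟦that knew d9⟧ = {d1, d2, d3, d12, d13, d14} ∩ {d1, d3, d4, d5, d6, d7, d8, d9, d10, d12, d14} = {d1, d3, d12, d14}
… ∩ ⟦next to d6⟧ = {d1, d3, d12, d14} ∩ {d1, d4, d5, d6, d7, d8, d11, d12, d14} = {d1, d12, d14}
… ∩ ⟦friendly⟧ = {d1, d12, d14} ∩ {d1, d2, d3, d5, d6, d7, d8, d10, d11, d12} = {d1, d12}
⟦friendly dog that knew d9 next to d6⟧ = {d1, d12}, so the cardinality is 2.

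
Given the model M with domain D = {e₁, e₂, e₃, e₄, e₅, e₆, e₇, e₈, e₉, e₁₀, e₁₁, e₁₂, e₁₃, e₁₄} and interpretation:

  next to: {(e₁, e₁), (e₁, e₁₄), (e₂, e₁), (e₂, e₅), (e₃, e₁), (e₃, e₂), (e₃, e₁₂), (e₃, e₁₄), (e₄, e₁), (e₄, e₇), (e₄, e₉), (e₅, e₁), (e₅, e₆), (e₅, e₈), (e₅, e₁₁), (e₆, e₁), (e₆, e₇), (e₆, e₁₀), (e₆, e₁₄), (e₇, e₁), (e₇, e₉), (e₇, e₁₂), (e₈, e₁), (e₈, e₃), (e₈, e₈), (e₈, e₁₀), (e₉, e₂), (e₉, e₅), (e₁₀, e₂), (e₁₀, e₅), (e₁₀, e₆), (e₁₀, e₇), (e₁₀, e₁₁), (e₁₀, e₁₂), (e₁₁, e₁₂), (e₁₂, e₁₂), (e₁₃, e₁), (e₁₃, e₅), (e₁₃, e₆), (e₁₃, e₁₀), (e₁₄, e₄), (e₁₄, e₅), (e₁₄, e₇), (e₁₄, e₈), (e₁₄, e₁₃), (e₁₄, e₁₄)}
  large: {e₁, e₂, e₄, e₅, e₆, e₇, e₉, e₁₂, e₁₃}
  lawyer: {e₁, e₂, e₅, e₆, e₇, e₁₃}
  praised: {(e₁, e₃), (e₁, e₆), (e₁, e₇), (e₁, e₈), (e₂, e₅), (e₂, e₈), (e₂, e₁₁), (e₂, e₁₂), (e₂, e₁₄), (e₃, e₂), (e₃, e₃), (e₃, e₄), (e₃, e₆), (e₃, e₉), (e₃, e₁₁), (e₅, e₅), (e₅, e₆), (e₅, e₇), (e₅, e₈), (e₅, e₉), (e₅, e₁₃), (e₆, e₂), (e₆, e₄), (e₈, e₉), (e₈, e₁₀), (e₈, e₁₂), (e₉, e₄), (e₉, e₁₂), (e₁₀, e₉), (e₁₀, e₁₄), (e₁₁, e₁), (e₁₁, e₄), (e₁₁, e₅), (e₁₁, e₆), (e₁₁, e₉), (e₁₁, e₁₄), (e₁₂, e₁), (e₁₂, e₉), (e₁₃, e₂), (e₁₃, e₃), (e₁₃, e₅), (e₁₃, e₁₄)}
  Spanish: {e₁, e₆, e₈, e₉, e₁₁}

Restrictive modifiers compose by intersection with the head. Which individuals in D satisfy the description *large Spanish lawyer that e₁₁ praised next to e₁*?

{e₁, e₆}

⟦that e₁₁ praised⟧ = {x : ⟨e₁₁, x⟩ ∈ ⟦praised⟧} = {e₁, e₄, e₅, e₆, e₉, e₁₄}
⟦next to e₁⟧ = {x : ⟨x, e₁⟩ ∈ ⟦next to⟧} = {e₁, e₂, e₃, e₄, e₅, e₆, e₇, e₈, e₁₃}
⟦lawyer⟧ = {e₁, e₂, e₅, e₆, e₇, e₁₃}
… ∩ ⟦that e₁₁ praised⟧ = {e₁, e₂, e₅, e₆, e₇, e₁₃} ∩ {e₁, e₄, e₅, e₆, e₉, e₁₄} = {e₁, e₅, e₆}
… ∩ ⟦next to e₁⟧ = {e₁, e₅, e₆} ∩ {e₁, e₂, e₃, e₄, e₅, e₆, e₇, e₈, e₁₃} = {e₁, e₅, e₆}
… ∩ ⟦large⟧ = {e₁, e₅, e₆} ∩ {e₁, e₂, e₄, e₅, e₆, e₇, e₉, e₁₂, e₁₃} = {e₁, e₅, e₆}
… ∩ ⟦Spanish⟧ = {e₁, e₅, e₆} ∩ {e₁, e₆, e₈, e₉, e₁₁} = {e₁, e₆}
So ⟦large Spanish lawyer that e₁₁ praised next to e₁⟧ = {e₁, e₆}.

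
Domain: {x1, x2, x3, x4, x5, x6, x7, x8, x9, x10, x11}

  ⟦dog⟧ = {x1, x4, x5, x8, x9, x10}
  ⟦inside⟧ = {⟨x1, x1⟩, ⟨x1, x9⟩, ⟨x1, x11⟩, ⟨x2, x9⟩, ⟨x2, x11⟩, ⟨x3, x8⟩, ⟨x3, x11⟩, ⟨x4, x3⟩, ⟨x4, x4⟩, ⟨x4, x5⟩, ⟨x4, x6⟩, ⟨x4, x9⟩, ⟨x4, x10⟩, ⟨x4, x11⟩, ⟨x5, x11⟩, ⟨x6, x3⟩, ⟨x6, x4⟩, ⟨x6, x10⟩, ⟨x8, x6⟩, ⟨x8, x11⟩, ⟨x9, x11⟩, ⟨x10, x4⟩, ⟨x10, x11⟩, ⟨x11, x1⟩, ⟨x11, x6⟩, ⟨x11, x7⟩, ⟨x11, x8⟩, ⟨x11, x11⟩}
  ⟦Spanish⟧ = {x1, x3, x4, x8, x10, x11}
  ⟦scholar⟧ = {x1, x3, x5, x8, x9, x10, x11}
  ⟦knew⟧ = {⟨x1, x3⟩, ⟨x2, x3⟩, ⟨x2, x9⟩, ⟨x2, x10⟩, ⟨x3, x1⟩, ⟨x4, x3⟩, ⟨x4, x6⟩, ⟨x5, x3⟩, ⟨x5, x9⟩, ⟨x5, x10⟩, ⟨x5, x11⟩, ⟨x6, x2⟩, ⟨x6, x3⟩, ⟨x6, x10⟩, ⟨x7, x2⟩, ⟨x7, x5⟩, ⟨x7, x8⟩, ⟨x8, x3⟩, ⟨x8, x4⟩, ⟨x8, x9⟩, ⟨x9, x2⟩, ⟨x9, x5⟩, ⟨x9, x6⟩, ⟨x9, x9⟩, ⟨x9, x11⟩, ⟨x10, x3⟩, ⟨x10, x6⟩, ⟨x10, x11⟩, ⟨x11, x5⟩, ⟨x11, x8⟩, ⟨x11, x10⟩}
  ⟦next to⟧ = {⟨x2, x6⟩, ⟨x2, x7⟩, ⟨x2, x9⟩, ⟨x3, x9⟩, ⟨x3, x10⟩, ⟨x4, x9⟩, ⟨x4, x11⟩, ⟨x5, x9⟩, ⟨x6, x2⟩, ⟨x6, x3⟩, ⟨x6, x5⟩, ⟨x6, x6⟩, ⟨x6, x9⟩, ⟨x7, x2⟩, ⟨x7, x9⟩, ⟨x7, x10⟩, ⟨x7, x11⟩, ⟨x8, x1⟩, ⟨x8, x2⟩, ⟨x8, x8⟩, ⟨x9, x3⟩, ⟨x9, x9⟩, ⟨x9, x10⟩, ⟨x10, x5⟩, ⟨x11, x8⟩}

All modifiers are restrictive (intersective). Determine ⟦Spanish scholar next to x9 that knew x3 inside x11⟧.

∅

⟦next to x9⟧ = {x : ⟨x, x9⟩ ∈ ⟦next to⟧} = {x2, x3, x4, x5, x6, x7, x9}
⟦that knew x3⟧ = {x : ⟨x, x3⟩ ∈ ⟦knew⟧} = {x1, x2, x4, x5, x6, x8, x10}
⟦inside x11⟧ = {x : ⟨x, x11⟩ ∈ ⟦inside⟧} = {x1, x2, x3, x4, x5, x8, x9, x10, x11}
⟦scholar⟧ = {x1, x3, x5, x8, x9, x10, x11}
… ∩ ⟦next to x9⟧ = {x1, x3, x5, x8, x9, x10, x11} ∩ {x2, x3, x4, x5, x6, x7, x9} = {x3, x5, x9}
… ∩ ⟦that knew x3⟧ = {x3, x5, x9} ∩ {x1, x2, x4, x5, x6, x8, x10} = {x5}
… ∩ ⟦inside x11⟧ = {x5} ∩ {x1, x2, x3, x4, x5, x8, x9, x10, x11} = {x5}
… ∩ ⟦Spanish⟧ = {x5} ∩ {x1, x3, x4, x8, x10, x11} = ∅
So ⟦Spanish scholar next to x9 that knew x3 inside x11⟧ = ∅.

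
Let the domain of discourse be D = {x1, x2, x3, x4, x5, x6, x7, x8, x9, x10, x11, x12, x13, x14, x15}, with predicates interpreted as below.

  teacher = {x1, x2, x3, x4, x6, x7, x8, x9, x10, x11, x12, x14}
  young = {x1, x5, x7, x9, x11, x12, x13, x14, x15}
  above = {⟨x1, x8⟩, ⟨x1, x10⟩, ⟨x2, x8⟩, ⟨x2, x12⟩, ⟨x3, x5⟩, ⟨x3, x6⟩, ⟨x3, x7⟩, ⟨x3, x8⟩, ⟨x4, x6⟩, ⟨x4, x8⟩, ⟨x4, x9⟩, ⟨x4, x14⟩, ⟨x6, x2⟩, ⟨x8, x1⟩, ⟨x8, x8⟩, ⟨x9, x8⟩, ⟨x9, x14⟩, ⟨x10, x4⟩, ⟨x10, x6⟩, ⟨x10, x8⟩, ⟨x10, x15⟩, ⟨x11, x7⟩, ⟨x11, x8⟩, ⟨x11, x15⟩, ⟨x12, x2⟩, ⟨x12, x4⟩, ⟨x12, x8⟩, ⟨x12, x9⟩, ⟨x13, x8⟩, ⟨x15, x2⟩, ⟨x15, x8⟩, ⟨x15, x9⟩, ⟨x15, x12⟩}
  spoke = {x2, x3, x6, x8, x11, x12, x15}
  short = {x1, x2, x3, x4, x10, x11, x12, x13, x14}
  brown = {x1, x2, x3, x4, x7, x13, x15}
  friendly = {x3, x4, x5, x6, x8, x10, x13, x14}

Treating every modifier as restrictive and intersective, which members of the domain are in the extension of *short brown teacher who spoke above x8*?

{x2, x3}

⟦who spoke⟧ = ⟦spoke⟧ = {x2, x3, x6, x8, x11, x12, x15}
⟦above x8⟧ = {x : ⟨x, x8⟩ ∈ ⟦above⟧} = {x1, x2, x3, x4, x8, x9, x10, x11, x12, x13, x15}
⟦teacher⟧ = {x1, x2, x3, x4, x6, x7, x8, x9, x10, x11, x12, x14}
… ∩ ⟦who spoke⟧ = {x1, x2, x3, x4, x6, x7, x8, x9, x10, x11, x12, x14} ∩ {x2, x3, x6, x8, x11, x12, x15} = {x2, x3, x6, x8, x11, x12}
… ∩ ⟦above x8⟧ = {x2, x3, x6, x8, x11, x12} ∩ {x1, x2, x3, x4, x8, x9, x10, x11, x12, x13, x15} = {x2, x3, x8, x11, x12}
… ∩ ⟦short⟧ = {x2, x3, x8, x11, x12} ∩ {x1, x2, x3, x4, x10, x11, x12, x13, x14} = {x2, x3, x11, x12}
… ∩ ⟦brown⟧ = {x2, x3, x11, x12} ∩ {x1, x2, x3, x4, x7, x13, x15} = {x2, x3}
So ⟦short brown teacher who spoke above x8⟧ = {x2, x3}.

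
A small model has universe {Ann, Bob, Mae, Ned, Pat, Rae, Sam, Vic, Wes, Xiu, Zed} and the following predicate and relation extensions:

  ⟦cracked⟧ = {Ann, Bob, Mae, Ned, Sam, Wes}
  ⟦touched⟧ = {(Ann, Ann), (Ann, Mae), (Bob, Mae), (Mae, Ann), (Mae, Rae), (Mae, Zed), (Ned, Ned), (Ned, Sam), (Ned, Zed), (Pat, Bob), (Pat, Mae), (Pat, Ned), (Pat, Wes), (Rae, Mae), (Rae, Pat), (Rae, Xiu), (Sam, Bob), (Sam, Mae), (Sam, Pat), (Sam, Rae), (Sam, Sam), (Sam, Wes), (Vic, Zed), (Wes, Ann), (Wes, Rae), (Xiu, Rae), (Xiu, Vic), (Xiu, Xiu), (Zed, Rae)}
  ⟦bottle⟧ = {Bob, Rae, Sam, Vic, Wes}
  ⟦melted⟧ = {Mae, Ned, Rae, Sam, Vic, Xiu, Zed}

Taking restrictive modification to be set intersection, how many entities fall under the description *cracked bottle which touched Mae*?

2

⟦which touched Mae⟧ = {x : ⟨x, Mae⟩ ∈ ⟦touched⟧} = {Ann, Bob, Pat, Rae, Sam}
⟦bottle⟧ = {Bob, Rae, Sam, Vic, Wes}
… ∩ ⟦which touched Mae⟧ = {Bob, Rae, Sam, Vic, Wes} ∩ {Ann, Bob, Pat, Rae, Sam} = {Bob, Rae, Sam}
… ∩ ⟦cracked⟧ = {Bob, Rae, Sam} ∩ {Ann, Bob, Mae, Ned, Sam, Wes} = {Bob, Sam}
⟦cracked bottle which touched Mae⟧ = {Bob, Sam}, so the cardinality is 2.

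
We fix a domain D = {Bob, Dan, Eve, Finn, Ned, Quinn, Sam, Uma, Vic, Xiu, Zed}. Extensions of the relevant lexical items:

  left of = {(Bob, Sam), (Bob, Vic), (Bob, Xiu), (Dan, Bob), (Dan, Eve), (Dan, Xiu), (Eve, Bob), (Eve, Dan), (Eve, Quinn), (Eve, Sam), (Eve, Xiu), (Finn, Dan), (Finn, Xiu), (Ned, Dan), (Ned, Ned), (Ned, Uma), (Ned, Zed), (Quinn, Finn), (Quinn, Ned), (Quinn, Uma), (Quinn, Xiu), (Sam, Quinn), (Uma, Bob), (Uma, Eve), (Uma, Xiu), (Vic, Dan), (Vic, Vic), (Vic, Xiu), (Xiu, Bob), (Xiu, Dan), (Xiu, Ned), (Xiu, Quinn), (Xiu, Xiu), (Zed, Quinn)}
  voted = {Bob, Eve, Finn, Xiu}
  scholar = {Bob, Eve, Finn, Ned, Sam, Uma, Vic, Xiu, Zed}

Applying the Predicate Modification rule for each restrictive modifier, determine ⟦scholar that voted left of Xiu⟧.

⟦that voted⟧ = ⟦voted⟧ = {Bob, Eve, Finn, Xiu}
⟦left of Xiu⟧ = {x : ⟨x, Xiu⟩ ∈ ⟦left of⟧} = {Bob, Dan, Eve, Finn, Quinn, Uma, Vic, Xiu}
⟦scholar⟧ = {Bob, Eve, Finn, Ned, Sam, Uma, Vic, Xiu, Zed}
… ∩ ⟦that voted⟧ = {Bob, Eve, Finn, Ned, Sam, Uma, Vic, Xiu, Zed} ∩ {Bob, Eve, Finn, Xiu} = {Bob, Eve, Finn, Xiu}
… ∩ ⟦left of Xiu⟧ = {Bob, Eve, Finn, Xiu} ∩ {Bob, Dan, Eve, Finn, Quinn, Uma, Vic, Xiu} = {Bob, Eve, Finn, Xiu}
So ⟦scholar that voted left of Xiu⟧ = {Bob, Eve, Finn, Xiu}.

{Bob, Eve, Finn, Xiu}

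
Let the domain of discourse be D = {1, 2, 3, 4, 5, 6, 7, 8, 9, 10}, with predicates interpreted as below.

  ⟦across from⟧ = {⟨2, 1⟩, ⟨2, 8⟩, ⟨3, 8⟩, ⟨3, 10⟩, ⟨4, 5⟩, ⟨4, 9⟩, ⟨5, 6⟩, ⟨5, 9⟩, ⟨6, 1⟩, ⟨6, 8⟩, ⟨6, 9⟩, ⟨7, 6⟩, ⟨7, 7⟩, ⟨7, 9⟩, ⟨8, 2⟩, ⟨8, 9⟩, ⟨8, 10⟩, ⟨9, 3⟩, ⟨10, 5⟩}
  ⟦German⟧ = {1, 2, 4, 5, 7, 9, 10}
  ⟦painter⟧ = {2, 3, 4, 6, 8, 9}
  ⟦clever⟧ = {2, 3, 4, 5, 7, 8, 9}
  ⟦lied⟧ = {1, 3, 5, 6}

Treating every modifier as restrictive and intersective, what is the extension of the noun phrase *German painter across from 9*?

⟦across from 9⟧ = {x : ⟨x, 9⟩ ∈ ⟦across from⟧} = {4, 5, 6, 7, 8}
⟦painter⟧ = {2, 3, 4, 6, 8, 9}
… ∩ ⟦across from 9⟧ = {2, 3, 4, 6, 8, 9} ∩ {4, 5, 6, 7, 8} = {4, 6, 8}
… ∩ ⟦German⟧ = {4, 6, 8} ∩ {1, 2, 4, 5, 7, 9, 10} = {4}
So ⟦German painter across from 9⟧ = {4}.

{4}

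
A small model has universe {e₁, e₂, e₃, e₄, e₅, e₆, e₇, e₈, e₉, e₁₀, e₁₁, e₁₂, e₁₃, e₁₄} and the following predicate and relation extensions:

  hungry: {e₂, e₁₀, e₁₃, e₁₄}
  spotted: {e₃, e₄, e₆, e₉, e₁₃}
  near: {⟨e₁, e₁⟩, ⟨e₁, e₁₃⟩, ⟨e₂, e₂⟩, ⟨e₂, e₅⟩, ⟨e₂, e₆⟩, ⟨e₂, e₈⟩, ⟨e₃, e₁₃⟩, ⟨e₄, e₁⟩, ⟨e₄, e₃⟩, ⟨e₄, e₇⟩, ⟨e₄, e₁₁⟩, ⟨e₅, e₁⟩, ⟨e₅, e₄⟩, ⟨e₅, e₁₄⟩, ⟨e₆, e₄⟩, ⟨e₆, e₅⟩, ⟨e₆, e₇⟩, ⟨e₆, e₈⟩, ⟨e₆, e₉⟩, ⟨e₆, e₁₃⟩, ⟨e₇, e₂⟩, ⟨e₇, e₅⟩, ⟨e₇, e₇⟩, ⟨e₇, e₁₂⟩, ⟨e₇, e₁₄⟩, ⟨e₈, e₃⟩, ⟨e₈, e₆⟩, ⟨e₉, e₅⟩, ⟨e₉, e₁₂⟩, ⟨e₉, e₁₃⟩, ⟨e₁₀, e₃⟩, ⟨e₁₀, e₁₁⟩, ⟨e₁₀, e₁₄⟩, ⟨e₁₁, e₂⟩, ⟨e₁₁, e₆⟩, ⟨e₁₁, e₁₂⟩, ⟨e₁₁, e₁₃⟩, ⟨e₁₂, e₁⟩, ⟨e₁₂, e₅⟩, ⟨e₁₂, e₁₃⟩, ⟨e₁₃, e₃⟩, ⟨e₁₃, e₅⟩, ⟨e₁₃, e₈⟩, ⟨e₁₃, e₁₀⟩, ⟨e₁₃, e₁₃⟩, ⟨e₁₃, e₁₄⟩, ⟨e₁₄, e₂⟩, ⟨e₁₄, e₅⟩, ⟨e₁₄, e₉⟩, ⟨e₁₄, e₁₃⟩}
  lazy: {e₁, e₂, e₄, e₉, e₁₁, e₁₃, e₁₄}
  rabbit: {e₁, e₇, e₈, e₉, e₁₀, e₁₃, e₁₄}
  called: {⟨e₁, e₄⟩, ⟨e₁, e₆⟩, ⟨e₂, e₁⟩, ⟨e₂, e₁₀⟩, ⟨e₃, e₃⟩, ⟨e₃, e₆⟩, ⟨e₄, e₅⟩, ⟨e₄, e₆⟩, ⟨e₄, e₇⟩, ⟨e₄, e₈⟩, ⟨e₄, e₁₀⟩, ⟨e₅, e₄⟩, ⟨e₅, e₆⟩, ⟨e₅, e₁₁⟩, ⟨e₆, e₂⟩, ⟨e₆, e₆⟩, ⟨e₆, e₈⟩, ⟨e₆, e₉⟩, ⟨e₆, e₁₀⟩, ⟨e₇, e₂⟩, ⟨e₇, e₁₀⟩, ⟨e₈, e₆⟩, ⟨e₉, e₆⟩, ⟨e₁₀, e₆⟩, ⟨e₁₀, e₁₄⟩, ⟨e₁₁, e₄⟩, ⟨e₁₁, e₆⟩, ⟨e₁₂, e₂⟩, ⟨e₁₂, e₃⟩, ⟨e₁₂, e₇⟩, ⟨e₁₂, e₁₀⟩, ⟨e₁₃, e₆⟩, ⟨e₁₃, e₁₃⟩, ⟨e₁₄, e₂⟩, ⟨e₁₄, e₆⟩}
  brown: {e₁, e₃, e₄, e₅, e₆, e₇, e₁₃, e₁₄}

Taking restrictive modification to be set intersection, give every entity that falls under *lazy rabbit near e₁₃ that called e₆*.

⟦near e₁₃⟧ = {x : ⟨x, e₁₃⟩ ∈ ⟦near⟧} = {e₁, e₃, e₆, e₉, e₁₁, e₁₂, e₁₃, e₁₄}
⟦that called e₆⟧ = {x : ⟨x, e₆⟩ ∈ ⟦called⟧} = {e₁, e₃, e₄, e₅, e₆, e₈, e₉, e₁₀, e₁₁, e₁₃, e₁₄}
⟦rabbit⟧ = {e₁, e₇, e₈, e₉, e₁₀, e₁₃, e₁₄}
… ∩ ⟦near e₁₃⟧ = {e₁, e₇, e₈, e₉, e₁₀, e₁₃, e₁₄} ∩ {e₁, e₃, e₆, e₉, e₁₁, e₁₂, e₁₃, e₁₄} = {e₁, e₉, e₁₃, e₁₄}
… ∩ ⟦that called e₆⟧ = {e₁, e₉, e₁₃, e₁₄} ∩ {e₁, e₃, e₄, e₅, e₆, e₈, e₉, e₁₀, e₁₁, e₁₃, e₁₄} = {e₁, e₉, e₁₃, e₁₄}
… ∩ ⟦lazy⟧ = {e₁, e₉, e₁₃, e₁₄} ∩ {e₁, e₂, e₄, e₉, e₁₁, e₁₃, e₁₄} = {e₁, e₉, e₁₃, e₁₄}
So ⟦lazy rabbit near e₁₃ that called e₆⟧ = {e₁, e₉, e₁₃, e₁₄}.

{e₁, e₉, e₁₃, e₁₄}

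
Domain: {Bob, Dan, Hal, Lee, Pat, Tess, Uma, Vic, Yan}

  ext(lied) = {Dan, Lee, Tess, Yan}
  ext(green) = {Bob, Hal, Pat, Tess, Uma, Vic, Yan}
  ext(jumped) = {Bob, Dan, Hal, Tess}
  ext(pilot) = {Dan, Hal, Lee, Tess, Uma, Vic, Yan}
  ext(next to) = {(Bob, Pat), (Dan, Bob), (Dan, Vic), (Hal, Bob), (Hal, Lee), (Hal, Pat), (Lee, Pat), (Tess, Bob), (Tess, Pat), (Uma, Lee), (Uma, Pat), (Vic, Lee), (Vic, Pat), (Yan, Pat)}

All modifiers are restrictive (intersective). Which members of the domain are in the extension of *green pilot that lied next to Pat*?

{Tess, Yan}

⟦that lied⟧ = ⟦lied⟧ = {Dan, Lee, Tess, Yan}
⟦next to Pat⟧ = {x : ⟨x, Pat⟩ ∈ ⟦next to⟧} = {Bob, Hal, Lee, Tess, Uma, Vic, Yan}
⟦pilot⟧ = {Dan, Hal, Lee, Tess, Uma, Vic, Yan}
… ∩ ⟦that lied⟧ = {Dan, Hal, Lee, Tess, Uma, Vic, Yan} ∩ {Dan, Lee, Tess, Yan} = {Dan, Lee, Tess, Yan}
… ∩ ⟦next to Pat⟧ = {Dan, Lee, Tess, Yan} ∩ {Bob, Hal, Lee, Tess, Uma, Vic, Yan} = {Lee, Tess, Yan}
… ∩ ⟦green⟧ = {Lee, Tess, Yan} ∩ {Bob, Hal, Pat, Tess, Uma, Vic, Yan} = {Tess, Yan}
So ⟦green pilot that lied next to Pat⟧ = {Tess, Yan}.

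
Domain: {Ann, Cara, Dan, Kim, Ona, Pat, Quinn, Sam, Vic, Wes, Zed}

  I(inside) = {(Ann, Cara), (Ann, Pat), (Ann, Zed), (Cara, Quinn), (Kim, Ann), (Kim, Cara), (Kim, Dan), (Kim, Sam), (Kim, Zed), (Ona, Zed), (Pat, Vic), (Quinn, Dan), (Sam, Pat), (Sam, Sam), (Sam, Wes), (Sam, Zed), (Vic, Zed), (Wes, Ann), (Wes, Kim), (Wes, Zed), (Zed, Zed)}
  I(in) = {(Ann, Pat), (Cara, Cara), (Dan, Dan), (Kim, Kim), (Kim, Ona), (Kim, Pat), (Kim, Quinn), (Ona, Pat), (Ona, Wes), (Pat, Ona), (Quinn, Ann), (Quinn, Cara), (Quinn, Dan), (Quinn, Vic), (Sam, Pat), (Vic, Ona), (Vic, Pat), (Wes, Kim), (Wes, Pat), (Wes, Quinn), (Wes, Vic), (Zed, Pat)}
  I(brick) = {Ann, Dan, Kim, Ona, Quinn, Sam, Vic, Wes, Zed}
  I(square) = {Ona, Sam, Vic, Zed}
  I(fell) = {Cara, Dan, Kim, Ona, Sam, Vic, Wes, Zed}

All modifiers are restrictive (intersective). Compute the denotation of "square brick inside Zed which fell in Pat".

{Ona, Sam, Vic, Zed}

⟦inside Zed⟧ = {x : ⟨x, Zed⟩ ∈ ⟦inside⟧} = {Ann, Kim, Ona, Sam, Vic, Wes, Zed}
⟦which fell⟧ = ⟦fell⟧ = {Cara, Dan, Kim, Ona, Sam, Vic, Wes, Zed}
⟦in Pat⟧ = {x : ⟨x, Pat⟩ ∈ ⟦in⟧} = {Ann, Kim, Ona, Sam, Vic, Wes, Zed}
⟦brick⟧ = {Ann, Dan, Kim, Ona, Quinn, Sam, Vic, Wes, Zed}
… ∩ ⟦inside Zed⟧ = {Ann, Dan, Kim, Ona, Quinn, Sam, Vic, Wes, Zed} ∩ {Ann, Kim, Ona, Sam, Vic, Wes, Zed} = {Ann, Kim, Ona, Sam, Vic, Wes, Zed}
… ∩ ⟦which fell⟧ = {Ann, Kim, Ona, Sam, Vic, Wes, Zed} ∩ {Cara, Dan, Kim, Ona, Sam, Vic, Wes, Zed} = {Kim, Ona, Sam, Vic, Wes, Zed}
… ∩ ⟦in Pat⟧ = {Kim, Ona, Sam, Vic, Wes, Zed} ∩ {Ann, Kim, Ona, Sam, Vic, Wes, Zed} = {Kim, Ona, Sam, Vic, Wes, Zed}
… ∩ ⟦square⟧ = {Kim, Ona, Sam, Vic, Wes, Zed} ∩ {Ona, Sam, Vic, Zed} = {Ona, Sam, Vic, Zed}
So ⟦square brick inside Zed which fell in Pat⟧ = {Ona, Sam, Vic, Zed}.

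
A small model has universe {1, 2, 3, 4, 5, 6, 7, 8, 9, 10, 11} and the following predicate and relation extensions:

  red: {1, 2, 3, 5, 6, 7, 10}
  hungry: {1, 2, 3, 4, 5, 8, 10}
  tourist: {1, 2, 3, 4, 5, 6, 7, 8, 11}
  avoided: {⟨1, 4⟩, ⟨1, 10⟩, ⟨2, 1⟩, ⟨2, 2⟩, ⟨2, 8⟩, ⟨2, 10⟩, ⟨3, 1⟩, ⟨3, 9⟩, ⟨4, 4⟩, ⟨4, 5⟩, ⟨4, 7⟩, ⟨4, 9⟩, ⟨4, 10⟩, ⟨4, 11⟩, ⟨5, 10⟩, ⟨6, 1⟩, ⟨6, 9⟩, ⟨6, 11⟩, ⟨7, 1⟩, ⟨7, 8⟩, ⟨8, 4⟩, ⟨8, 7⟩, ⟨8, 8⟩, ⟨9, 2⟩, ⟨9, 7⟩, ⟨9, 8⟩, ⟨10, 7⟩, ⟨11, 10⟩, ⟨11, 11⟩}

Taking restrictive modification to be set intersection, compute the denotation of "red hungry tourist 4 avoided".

{5}

⟦4 avoided⟧ = {x : ⟨4, x⟩ ∈ ⟦avoided⟧} = {4, 5, 7, 9, 10, 11}
⟦tourist⟧ = {1, 2, 3, 4, 5, 6, 7, 8, 11}
… ∩ ⟦4 avoided⟧ = {1, 2, 3, 4, 5, 6, 7, 8, 11} ∩ {4, 5, 7, 9, 10, 11} = {4, 5, 7, 11}
… ∩ ⟦red⟧ = {4, 5, 7, 11} ∩ {1, 2, 3, 5, 6, 7, 10} = {5, 7}
… ∩ ⟦hungry⟧ = {5, 7} ∩ {1, 2, 3, 4, 5, 8, 10} = {5}
So ⟦red hungry tourist 4 avoided⟧ = {5}.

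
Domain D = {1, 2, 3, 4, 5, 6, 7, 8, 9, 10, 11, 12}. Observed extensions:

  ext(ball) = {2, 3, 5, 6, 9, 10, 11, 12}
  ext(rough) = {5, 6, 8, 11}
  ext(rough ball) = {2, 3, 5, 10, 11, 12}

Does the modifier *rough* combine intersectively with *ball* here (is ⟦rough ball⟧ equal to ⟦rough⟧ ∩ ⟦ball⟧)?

no

⟦rough⟧ ∩ ⟦ball⟧ = {5, 6, 8, 11} ∩ {2, 3, 5, 6, 9, 10, 11, 12} = {5, 6, 11}
Observed ⟦rough ball⟧ = {2, 3, 5, 10, 11, 12}.
These differ, so the modifier is not intersective in this model.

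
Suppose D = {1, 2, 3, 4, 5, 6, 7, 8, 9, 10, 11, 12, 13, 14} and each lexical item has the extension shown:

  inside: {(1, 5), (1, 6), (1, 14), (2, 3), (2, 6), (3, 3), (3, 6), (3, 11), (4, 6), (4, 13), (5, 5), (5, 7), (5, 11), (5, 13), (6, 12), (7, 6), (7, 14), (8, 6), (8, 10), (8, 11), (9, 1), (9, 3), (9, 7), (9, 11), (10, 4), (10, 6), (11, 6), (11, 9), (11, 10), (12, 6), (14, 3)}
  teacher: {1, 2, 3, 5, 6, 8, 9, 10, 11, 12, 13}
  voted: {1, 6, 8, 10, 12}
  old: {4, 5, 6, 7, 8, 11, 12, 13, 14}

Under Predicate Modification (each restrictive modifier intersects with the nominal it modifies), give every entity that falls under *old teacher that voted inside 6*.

⟦that voted⟧ = ⟦voted⟧ = {1, 6, 8, 10, 12}
⟦inside 6⟧ = {x : ⟨x, 6⟩ ∈ ⟦inside⟧} = {1, 2, 3, 4, 7, 8, 10, 11, 12}
⟦teacher⟧ = {1, 2, 3, 5, 6, 8, 9, 10, 11, 12, 13}
… ∩ ⟦that voted⟧ = {1, 2, 3, 5, 6, 8, 9, 10, 11, 12, 13} ∩ {1, 6, 8, 10, 12} = {1, 6, 8, 10, 12}
… ∩ ⟦inside 6⟧ = {1, 6, 8, 10, 12} ∩ {1, 2, 3, 4, 7, 8, 10, 11, 12} = {1, 8, 10, 12}
… ∩ ⟦old⟧ = {1, 8, 10, 12} ∩ {4, 5, 6, 7, 8, 11, 12, 13, 14} = {8, 12}
So ⟦old teacher that voted inside 6⟧ = {8, 12}.

{8, 12}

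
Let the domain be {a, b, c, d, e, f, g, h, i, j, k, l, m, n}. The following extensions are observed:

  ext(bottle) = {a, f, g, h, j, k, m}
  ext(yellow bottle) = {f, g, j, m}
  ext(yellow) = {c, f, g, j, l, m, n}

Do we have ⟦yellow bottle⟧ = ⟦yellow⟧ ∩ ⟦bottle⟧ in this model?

yes

⟦yellow⟧ ∩ ⟦bottle⟧ = {c, f, g, j, l, m, n} ∩ {a, f, g, h, j, k, m} = {f, g, j, m}
Observed ⟦yellow bottle⟧ = {f, g, j, m}.
These coincide, so the modifier is intersective here.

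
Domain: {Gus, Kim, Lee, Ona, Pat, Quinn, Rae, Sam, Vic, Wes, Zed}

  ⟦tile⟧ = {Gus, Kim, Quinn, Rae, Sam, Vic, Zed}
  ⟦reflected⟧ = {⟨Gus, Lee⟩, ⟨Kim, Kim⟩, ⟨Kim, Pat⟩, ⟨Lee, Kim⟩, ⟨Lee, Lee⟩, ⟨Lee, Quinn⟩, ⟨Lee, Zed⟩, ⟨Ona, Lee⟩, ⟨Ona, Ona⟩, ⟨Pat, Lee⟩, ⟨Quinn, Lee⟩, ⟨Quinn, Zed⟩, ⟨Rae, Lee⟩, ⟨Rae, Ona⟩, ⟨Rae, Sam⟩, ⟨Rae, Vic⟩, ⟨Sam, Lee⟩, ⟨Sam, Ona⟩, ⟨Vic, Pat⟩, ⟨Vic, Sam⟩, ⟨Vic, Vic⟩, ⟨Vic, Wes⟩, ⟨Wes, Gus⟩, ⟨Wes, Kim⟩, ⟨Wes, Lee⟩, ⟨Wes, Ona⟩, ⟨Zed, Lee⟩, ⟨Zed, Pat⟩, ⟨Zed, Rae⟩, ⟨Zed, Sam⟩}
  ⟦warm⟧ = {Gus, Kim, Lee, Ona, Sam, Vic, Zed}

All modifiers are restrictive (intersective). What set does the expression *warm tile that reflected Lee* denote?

{Gus, Sam, Zed}

⟦that reflected Lee⟧ = {x : ⟨x, Lee⟩ ∈ ⟦reflected⟧} = {Gus, Lee, Ona, Pat, Quinn, Rae, Sam, Wes, Zed}
⟦tile⟧ = {Gus, Kim, Quinn, Rae, Sam, Vic, Zed}
… ∩ ⟦that reflected Lee⟧ = {Gus, Kim, Quinn, Rae, Sam, Vic, Zed} ∩ {Gus, Lee, Ona, Pat, Quinn, Rae, Sam, Wes, Zed} = {Gus, Quinn, Rae, Sam, Zed}
… ∩ ⟦warm⟧ = {Gus, Quinn, Rae, Sam, Zed} ∩ {Gus, Kim, Lee, Ona, Sam, Vic, Zed} = {Gus, Sam, Zed}
So ⟦warm tile that reflected Lee⟧ = {Gus, Sam, Zed}.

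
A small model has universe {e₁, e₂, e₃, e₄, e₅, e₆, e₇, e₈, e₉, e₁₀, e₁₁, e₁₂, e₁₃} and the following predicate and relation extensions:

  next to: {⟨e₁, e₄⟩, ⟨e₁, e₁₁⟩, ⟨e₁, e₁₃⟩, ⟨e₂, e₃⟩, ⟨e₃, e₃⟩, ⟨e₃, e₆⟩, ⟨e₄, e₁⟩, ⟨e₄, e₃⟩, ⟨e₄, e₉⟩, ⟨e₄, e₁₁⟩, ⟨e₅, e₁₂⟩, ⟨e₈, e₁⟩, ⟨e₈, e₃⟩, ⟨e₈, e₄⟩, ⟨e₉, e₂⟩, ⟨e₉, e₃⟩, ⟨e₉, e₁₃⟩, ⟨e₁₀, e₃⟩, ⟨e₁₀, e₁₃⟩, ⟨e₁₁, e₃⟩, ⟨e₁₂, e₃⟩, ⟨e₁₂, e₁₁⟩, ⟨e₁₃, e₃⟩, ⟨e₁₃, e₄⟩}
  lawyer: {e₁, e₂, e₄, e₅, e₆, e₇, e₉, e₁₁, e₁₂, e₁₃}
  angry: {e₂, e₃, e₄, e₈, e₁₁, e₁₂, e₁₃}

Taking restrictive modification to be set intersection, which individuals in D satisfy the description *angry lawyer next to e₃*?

{e₂, e₄, e₁₁, e₁₂, e₁₃}

⟦next to e₃⟧ = {x : ⟨x, e₃⟩ ∈ ⟦next to⟧} = {e₂, e₃, e₄, e₈, e₉, e₁₀, e₁₁, e₁₂, e₁₃}
⟦lawyer⟧ = {e₁, e₂, e₄, e₅, e₆, e₇, e₉, e₁₁, e₁₂, e₁₃}
… ∩ ⟦next to e₃⟧ = {e₁, e₂, e₄, e₅, e₆, e₇, e₉, e₁₁, e₁₂, e₁₃} ∩ {e₂, e₃, e₄, e₈, e₉, e₁₀, e₁₁, e₁₂, e₁₃} = {e₂, e₄, e₉, e₁₁, e₁₂, e₁₃}
… ∩ ⟦angry⟧ = {e₂, e₄, e₉, e₁₁, e₁₂, e₁₃} ∩ {e₂, e₃, e₄, e₈, e₁₁, e₁₂, e₁₃} = {e₂, e₄, e₁₁, e₁₂, e₁₃}
So ⟦angry lawyer next to e₃⟧ = {e₂, e₄, e₁₁, e₁₂, e₁₃}.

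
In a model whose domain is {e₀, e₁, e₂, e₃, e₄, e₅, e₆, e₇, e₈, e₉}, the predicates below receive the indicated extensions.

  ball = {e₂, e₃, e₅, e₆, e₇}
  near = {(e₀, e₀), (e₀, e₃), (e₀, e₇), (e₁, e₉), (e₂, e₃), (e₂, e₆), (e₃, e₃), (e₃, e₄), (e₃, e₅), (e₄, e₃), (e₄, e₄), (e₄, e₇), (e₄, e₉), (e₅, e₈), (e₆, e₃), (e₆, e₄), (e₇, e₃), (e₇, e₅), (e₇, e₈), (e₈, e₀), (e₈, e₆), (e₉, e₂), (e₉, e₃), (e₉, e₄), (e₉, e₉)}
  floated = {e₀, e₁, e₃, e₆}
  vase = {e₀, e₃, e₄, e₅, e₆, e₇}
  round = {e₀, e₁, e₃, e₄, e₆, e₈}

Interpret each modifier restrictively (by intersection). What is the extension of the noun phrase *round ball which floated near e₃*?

{e₃, e₆}

⟦which floated⟧ = ⟦floated⟧ = {e₀, e₁, e₃, e₆}
⟦near e₃⟧ = {x : ⟨x, e₃⟩ ∈ ⟦near⟧} = {e₀, e₂, e₃, e₄, e₆, e₇, e₉}
⟦ball⟧ = {e₂, e₃, e₅, e₆, e₇}
… ∩ ⟦which floated⟧ = {e₂, e₃, e₅, e₆, e₇} ∩ {e₀, e₁, e₃, e₆} = {e₃, e₆}
… ∩ ⟦near e₃⟧ = {e₃, e₆} ∩ {e₀, e₂, e₃, e₄, e₆, e₇, e₉} = {e₃, e₆}
… ∩ ⟦round⟧ = {e₃, e₆} ∩ {e₀, e₁, e₃, e₄, e₆, e₈} = {e₃, e₆}
So ⟦round ball which floated near e₃⟧ = {e₃, e₆}.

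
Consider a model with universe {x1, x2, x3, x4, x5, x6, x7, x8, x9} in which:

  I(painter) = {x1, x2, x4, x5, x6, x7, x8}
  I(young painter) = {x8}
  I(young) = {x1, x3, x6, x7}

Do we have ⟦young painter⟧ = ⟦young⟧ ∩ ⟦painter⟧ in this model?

no

⟦young⟧ ∩ ⟦painter⟧ = {x1, x3, x6, x7} ∩ {x1, x2, x4, x5, x6, x7, x8} = {x1, x6, x7}
Observed ⟦young painter⟧ = {x8}.
These differ, so the modifier is not intersective in this model.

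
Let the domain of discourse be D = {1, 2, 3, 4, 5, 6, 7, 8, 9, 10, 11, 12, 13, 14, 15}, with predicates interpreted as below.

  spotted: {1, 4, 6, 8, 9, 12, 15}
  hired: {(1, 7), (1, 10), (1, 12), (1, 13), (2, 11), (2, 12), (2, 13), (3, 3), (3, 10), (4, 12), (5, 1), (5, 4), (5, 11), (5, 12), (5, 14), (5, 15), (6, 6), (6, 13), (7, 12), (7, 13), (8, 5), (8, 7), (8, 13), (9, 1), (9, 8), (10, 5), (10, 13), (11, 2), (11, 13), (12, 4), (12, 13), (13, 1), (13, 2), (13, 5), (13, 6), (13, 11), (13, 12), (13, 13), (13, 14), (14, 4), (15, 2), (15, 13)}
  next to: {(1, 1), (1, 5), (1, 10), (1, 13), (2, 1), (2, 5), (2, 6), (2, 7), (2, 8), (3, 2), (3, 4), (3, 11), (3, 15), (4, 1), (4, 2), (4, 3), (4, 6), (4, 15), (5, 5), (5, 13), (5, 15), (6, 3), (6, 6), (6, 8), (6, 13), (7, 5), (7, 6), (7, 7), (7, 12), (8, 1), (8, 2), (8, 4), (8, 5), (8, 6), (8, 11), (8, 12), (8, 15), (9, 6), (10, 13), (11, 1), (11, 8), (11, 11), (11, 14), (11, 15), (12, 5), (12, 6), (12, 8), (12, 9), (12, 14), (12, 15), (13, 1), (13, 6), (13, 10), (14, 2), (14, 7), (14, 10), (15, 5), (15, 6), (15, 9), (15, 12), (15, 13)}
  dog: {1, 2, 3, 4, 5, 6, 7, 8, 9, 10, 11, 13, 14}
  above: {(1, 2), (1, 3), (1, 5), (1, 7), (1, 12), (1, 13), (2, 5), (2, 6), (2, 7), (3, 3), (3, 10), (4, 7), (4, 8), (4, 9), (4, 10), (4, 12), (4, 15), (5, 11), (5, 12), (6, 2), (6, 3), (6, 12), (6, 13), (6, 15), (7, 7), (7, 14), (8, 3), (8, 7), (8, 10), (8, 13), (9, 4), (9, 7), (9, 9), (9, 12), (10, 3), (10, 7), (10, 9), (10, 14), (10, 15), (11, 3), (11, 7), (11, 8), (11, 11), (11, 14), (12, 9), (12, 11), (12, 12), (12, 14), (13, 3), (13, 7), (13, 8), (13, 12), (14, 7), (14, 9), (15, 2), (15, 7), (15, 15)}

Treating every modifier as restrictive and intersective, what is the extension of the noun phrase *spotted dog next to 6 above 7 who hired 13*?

{8}

⟦next to 6⟧ = {x : ⟨x, 6⟩ ∈ ⟦next to⟧} = {2, 4, 6, 7, 8, 9, 12, 13, 15}
⟦above 7⟧ = {x : ⟨x, 7⟩ ∈ ⟦above⟧} = {1, 2, 4, 7, 8, 9, 10, 11, 13, 14, 15}
⟦who hired 13⟧ = {x : ⟨x, 13⟩ ∈ ⟦hired⟧} = {1, 2, 6, 7, 8, 10, 11, 12, 13, 15}
⟦dog⟧ = {1, 2, 3, 4, 5, 6, 7, 8, 9, 10, 11, 13, 14}
… ∩ ⟦next to 6⟧ = {1, 2, 3, 4, 5, 6, 7, 8, 9, 10, 11, 13, 14} ∩ {2, 4, 6, 7, 8, 9, 12, 13, 15} = {2, 4, 6, 7, 8, 9, 13}
… ∩ ⟦above 7⟧ = {2, 4, 6, 7, 8, 9, 13} ∩ {1, 2, 4, 7, 8, 9, 10, 11, 13, 14, 15} = {2, 4, 7, 8, 9, 13}
… ∩ ⟦who hired 13⟧ = {2, 4, 7, 8, 9, 13} ∩ {1, 2, 6, 7, 8, 10, 11, 12, 13, 15} = {2, 7, 8, 13}
… ∩ ⟦spotted⟧ = {2, 7, 8, 13} ∩ {1, 4, 6, 8, 9, 12, 15} = {8}
So ⟦spotted dog next to 6 above 7 who hired 13⟧ = {8}.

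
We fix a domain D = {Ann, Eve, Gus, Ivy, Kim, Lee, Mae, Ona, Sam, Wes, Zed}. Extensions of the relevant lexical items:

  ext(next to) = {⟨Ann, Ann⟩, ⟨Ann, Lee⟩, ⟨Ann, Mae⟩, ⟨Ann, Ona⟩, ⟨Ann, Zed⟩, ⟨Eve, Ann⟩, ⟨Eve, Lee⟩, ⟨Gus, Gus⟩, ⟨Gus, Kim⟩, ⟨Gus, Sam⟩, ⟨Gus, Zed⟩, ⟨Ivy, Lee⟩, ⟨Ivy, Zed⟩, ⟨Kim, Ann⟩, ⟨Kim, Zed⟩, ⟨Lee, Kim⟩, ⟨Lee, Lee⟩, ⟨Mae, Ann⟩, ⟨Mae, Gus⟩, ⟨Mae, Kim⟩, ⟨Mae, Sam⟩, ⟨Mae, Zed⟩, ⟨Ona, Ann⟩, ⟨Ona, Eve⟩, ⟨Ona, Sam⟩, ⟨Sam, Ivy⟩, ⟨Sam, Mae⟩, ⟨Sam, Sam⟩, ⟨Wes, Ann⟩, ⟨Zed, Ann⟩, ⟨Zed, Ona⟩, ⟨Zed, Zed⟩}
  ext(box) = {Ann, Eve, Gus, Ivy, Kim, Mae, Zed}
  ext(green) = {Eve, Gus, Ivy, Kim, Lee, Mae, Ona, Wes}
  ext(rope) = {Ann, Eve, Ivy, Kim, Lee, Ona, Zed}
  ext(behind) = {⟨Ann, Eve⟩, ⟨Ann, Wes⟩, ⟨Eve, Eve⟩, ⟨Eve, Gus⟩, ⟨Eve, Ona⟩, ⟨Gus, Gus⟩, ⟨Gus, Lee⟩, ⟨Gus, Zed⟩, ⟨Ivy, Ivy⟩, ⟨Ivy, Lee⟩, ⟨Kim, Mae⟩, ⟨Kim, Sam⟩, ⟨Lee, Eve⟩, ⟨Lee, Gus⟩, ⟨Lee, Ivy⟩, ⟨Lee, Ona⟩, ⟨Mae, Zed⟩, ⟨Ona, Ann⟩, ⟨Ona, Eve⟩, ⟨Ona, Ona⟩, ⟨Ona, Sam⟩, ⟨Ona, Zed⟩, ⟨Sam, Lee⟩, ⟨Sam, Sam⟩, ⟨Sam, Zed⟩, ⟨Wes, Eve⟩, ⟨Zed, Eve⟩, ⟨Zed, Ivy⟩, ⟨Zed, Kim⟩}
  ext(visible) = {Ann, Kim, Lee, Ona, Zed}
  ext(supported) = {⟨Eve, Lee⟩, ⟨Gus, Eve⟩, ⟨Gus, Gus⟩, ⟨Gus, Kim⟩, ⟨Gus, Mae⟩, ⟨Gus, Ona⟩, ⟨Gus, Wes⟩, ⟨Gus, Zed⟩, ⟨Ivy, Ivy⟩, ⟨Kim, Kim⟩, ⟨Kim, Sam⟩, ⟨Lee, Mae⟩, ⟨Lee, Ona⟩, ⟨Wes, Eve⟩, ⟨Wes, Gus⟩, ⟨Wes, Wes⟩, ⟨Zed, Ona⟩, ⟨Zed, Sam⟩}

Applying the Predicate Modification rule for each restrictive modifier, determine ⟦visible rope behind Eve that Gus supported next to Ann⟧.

⟦behind Eve⟧ = {x : ⟨x, Eve⟩ ∈ ⟦behind⟧} = {Ann, Eve, Lee, Ona, Wes, Zed}
⟦that Gus supported⟧ = {x : ⟨Gus, x⟩ ∈ ⟦supported⟧} = {Eve, Gus, Kim, Mae, Ona, Wes, Zed}
⟦next to Ann⟧ = {x : ⟨x, Ann⟩ ∈ ⟦next to⟧} = {Ann, Eve, Kim, Mae, Ona, Wes, Zed}
⟦rope⟧ = {Ann, Eve, Ivy, Kim, Lee, Ona, Zed}
… ∩ ⟦behind Eve⟧ = {Ann, Eve, Ivy, Kim, Lee, Ona, Zed} ∩ {Ann, Eve, Lee, Ona, Wes, Zed} = {Ann, Eve, Lee, Ona, Zed}
… ∩ ⟦that Gus supported⟧ = {Ann, Eve, Lee, Ona, Zed} ∩ {Eve, Gus, Kim, Mae, Ona, Wes, Zed} = {Eve, Ona, Zed}
… ∩ ⟦next to Ann⟧ = {Eve, Ona, Zed} ∩ {Ann, Eve, Kim, Mae, Ona, Wes, Zed} = {Eve, Ona, Zed}
… ∩ ⟦visible⟧ = {Eve, Ona, Zed} ∩ {Ann, Kim, Lee, Ona, Zed} = {Ona, Zed}
So ⟦visible rope behind Eve that Gus supported next to Ann⟧ = {Ona, Zed}.

{Ona, Zed}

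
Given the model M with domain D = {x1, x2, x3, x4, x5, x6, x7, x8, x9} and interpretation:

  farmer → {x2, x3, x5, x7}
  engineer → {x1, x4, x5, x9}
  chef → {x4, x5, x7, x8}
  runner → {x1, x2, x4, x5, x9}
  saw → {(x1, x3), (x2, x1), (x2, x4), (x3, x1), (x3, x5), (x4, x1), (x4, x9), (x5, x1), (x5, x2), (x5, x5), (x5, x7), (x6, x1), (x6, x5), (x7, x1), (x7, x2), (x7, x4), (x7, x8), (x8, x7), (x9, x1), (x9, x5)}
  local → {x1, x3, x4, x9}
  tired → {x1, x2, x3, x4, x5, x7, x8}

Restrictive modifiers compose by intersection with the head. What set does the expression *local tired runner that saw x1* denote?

{x4}

⟦that saw x1⟧ = {x : ⟨x, x1⟩ ∈ ⟦saw⟧} = {x2, x3, x4, x5, x6, x7, x9}
⟦runner⟧ = {x1, x2, x4, x5, x9}
… ∩ ⟦that saw x1⟧ = {x1, x2, x4, x5, x9} ∩ {x2, x3, x4, x5, x6, x7, x9} = {x2, x4, x5, x9}
… ∩ ⟦local⟧ = {x2, x4, x5, x9} ∩ {x1, x3, x4, x9} = {x4, x9}
… ∩ ⟦tired⟧ = {x4, x9} ∩ {x1, x2, x3, x4, x5, x7, x8} = {x4}
So ⟦local tired runner that saw x1⟧ = {x4}.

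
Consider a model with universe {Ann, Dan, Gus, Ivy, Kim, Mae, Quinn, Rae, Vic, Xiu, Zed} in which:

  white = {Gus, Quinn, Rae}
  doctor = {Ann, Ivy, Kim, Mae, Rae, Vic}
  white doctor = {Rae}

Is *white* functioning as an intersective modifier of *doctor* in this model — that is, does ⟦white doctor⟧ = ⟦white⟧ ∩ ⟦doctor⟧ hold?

⟦white⟧ ∩ ⟦doctor⟧ = {Gus, Quinn, Rae} ∩ {Ann, Ivy, Kim, Mae, Rae, Vic} = {Rae}
Observed ⟦white doctor⟧ = {Rae}.
These coincide, so the modifier is intersective here.

yes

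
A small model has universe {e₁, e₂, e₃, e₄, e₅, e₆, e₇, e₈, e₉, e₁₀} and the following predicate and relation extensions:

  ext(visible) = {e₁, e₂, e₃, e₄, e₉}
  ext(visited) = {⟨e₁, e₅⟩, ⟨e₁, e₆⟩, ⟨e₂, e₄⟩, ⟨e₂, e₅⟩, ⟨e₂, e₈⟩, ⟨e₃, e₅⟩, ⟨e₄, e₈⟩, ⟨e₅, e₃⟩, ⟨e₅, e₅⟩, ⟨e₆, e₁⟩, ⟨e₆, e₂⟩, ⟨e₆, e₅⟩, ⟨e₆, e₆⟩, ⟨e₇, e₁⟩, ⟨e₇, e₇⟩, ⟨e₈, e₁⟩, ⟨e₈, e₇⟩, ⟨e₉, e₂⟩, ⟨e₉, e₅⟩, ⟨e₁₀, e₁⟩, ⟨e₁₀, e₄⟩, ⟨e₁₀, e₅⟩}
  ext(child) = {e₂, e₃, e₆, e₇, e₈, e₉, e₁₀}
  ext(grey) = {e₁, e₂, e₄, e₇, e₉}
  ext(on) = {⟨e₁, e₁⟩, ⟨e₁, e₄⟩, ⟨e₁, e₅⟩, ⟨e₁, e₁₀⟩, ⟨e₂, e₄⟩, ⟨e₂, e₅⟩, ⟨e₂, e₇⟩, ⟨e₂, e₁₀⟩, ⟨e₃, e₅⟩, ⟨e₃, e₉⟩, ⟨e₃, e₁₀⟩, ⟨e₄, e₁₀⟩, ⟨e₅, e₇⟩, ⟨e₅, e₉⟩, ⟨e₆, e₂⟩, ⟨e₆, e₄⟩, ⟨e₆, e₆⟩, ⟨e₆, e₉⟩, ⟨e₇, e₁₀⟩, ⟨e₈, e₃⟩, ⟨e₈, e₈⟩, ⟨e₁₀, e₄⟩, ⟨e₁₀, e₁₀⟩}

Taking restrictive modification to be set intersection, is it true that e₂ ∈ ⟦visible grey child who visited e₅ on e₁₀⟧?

⟦who visited e₅⟧ = {x : ⟨x, e₅⟩ ∈ ⟦visited⟧} = {e₁, e₂, e₃, e₅, e₆, e₉, e₁₀}
⟦on e₁₀⟧ = {x : ⟨x, e₁₀⟩ ∈ ⟦on⟧} = {e₁, e₂, e₃, e₄, e₇, e₁₀}
⟦child⟧ = {e₂, e₃, e₆, e₇, e₈, e₉, e₁₀}
… ∩ ⟦who visited e₅⟧ = {e₂, e₃, e₆, e₇, e₈, e₉, e₁₀} ∩ {e₁, e₂, e₃, e₅, e₆, e₉, e₁₀} = {e₂, e₃, e₆, e₉, e₁₀}
… ∩ ⟦on e₁₀⟧ = {e₂, e₃, e₆, e₉, e₁₀} ∩ {e₁, e₂, e₃, e₄, e₇, e₁₀} = {e₂, e₃, e₁₀}
… ∩ ⟦visible⟧ = {e₂, e₃, e₁₀} ∩ {e₁, e₂, e₃, e₄, e₉} = {e₂, e₃}
… ∩ ⟦grey⟧ = {e₂, e₃} ∩ {e₁, e₂, e₄, e₇, e₉} = {e₂}
⟦visible grey child who visited e₅ on e₁₀⟧ = {e₂}; e₂ ∈ this set.

yes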